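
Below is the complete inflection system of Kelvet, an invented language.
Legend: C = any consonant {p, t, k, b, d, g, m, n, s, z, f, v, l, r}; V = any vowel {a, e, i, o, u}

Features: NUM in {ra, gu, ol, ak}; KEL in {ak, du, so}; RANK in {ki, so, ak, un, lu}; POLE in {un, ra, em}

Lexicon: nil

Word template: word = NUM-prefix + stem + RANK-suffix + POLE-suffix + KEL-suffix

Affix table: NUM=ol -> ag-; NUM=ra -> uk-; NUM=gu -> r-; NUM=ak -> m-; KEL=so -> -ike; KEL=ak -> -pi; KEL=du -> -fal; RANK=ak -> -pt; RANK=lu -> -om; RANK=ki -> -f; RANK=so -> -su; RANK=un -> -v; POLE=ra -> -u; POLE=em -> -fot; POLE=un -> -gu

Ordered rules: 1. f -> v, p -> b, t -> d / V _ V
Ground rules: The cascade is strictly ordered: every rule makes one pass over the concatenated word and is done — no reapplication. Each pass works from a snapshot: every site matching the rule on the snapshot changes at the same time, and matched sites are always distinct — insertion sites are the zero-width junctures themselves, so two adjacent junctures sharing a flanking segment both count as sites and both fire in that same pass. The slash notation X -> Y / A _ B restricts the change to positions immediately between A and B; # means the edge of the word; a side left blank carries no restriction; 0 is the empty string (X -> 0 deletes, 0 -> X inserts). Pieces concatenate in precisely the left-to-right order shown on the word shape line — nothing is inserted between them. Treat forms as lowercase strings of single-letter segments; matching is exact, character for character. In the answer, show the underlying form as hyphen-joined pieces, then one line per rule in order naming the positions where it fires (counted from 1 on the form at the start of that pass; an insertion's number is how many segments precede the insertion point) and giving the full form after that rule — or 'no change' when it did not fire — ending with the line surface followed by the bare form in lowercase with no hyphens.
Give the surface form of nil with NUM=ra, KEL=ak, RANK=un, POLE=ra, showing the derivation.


underlying: uk-nil-v-u-pi
1. f -> v, p -> b, t -> d / V _ V: fires at position(s) 8: uknilvubi
surface: uknilvubi


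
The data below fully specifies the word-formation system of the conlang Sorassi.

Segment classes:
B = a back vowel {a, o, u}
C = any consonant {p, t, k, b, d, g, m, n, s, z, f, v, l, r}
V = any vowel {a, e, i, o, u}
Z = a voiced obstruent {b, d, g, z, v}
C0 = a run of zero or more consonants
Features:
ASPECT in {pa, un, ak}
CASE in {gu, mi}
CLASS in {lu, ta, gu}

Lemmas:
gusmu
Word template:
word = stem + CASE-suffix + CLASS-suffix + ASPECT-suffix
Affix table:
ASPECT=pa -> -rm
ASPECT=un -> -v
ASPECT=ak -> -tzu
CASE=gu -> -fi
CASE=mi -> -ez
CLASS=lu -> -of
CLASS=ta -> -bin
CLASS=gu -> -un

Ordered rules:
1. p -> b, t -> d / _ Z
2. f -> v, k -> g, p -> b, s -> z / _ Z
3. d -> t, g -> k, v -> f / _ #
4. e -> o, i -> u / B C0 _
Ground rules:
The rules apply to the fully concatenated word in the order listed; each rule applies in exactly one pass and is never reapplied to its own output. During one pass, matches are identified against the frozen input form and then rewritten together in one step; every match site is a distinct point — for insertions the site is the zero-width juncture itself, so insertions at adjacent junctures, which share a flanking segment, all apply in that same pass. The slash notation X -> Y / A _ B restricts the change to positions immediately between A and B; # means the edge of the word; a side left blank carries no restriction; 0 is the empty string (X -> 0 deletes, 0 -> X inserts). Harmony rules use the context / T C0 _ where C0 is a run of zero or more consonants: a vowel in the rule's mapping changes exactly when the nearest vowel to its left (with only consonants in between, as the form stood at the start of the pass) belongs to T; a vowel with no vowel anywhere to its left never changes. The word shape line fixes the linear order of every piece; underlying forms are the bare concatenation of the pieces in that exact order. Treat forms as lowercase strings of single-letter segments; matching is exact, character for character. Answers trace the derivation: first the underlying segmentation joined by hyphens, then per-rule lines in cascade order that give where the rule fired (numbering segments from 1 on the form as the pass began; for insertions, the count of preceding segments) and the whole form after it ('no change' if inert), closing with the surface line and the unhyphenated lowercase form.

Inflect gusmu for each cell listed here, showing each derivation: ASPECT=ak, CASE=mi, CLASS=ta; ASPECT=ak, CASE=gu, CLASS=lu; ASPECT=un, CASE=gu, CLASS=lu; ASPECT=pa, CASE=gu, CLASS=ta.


cell ASPECT=ak, CASE=mi, CLASS=ta:
underlying: gusmu-ez-bin-tzu
1. p -> b, t -> d / _ Z: fires at position(s) 11: gusmuezbindzu
2. f -> v, k -> g, p -> b, s -> z / _ Z: no change
3. d -> t, g -> k, v -> f / _ #: no change
4. e -> o, i -> u / B C0 _: fires at position(s) 6: gusmuozbindzu
surface: gusmuozbindzu

cell ASPECT=ak, CASE=gu, CLASS=lu:
underlying: gusmu-fi-of-tzu
1. p -> b, t -> d / _ Z: fires at position(s) 10: gusmufiofdzu
2. f -> v, k -> g, p -> b, s -> z / _ Z: fires at position(s) 9: gusmufiovdzu
3. d -> t, g -> k, v -> f / _ #: no change
4. e -> o, i -> u / B C0 _: fires at position(s) 7: gusmufuovdzu
surface: gusmufuovdzu

cell ASPECT=un, CASE=gu, CLASS=lu:
underlying: gusmu-fi-of-v
1. p -> b, t -> d / _ Z: no change
2. f -> v, k -> g, p -> b, s -> z / _ Z: fires at position(s) 9: gusmufiovv
3. d -> t, g -> k, v -> f / _ #: fires at position(s) 10: gusmufiovf
4. e -> o, i -> u / B C0 _: fires at position(s) 7: gusmufuovf
surface: gusmufuovf

cell ASPECT=pa, CASE=gu, CLASS=ta:
underlying: gusmu-fi-bin-rm
1. p -> b, t -> d / _ Z: no change
2. f -> v, k -> g, p -> b, s -> z / _ Z: no change
3. d -> t, g -> k, v -> f / _ #: no change
4. e -> o, i -> u / B C0 _: fires at position(s) 7: gusmufubinrm
surface: gusmufubinrm


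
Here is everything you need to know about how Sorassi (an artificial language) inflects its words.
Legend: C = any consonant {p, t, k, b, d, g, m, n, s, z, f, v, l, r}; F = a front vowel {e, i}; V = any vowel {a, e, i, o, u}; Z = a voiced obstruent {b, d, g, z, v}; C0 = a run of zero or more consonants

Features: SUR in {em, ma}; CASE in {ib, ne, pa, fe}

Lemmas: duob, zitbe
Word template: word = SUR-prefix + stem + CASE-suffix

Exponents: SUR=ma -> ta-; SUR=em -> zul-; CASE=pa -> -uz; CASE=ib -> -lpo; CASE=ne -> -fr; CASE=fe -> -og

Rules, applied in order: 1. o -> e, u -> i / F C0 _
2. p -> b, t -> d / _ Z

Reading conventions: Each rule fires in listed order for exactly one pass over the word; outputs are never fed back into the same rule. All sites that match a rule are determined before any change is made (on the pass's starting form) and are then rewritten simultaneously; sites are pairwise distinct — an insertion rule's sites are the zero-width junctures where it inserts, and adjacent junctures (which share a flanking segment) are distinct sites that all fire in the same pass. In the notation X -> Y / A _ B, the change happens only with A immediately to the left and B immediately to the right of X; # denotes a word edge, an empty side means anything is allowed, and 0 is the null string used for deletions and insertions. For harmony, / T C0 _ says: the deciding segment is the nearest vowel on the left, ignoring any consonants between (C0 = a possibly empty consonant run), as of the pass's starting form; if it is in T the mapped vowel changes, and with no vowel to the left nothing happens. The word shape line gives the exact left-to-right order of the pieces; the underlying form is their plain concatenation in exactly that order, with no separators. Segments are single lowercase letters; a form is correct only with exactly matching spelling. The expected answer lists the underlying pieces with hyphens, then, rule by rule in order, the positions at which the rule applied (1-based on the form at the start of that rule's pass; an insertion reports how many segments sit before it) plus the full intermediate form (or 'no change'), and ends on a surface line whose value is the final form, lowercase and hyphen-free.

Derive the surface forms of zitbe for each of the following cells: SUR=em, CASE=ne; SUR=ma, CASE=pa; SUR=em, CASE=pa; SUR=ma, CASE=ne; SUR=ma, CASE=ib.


cell SUR=em, CASE=ne:
underlying: zul-zitbe-fr
1. o -> e, u -> i / F C0 _: no change
2. p -> b, t -> d / _ Z: fires at position(s) 6: zulzidbefr
surface: zulzidbefr

cell SUR=ma, CASE=pa:
underlying: ta-zitbe-uz
1. o -> e, u -> i / F C0 _: fires at position(s) 8: tazitbeiz
2. p -> b, t -> d / _ Z: fires at position(s) 5: tazidbeiz
surface: tazidbeiz

cell SUR=em, CASE=pa:
underlying: zul-zitbe-uz
1. o -> e, u -> i / F C0 _: fires at position(s) 9: zulzitbeiz
2. p -> b, t -> d / _ Z: fires at position(s) 6: zulzidbeiz
surface: zulzidbeiz

cell SUR=ma, CASE=ne:
underlying: ta-zitbe-fr
1. o -> e, u -> i / F C0 _: no change
2. p -> b, t -> d / _ Z: fires at position(s) 5: tazidbefr
surface: tazidbefr

cell SUR=ma, CASE=ib:
underlying: ta-zitbe-lpo
1. o -> e, u -> i / F C0 _: fires at position(s) 10: tazitbelpe
2. p -> b, t -> d / _ Z: fires at position(s) 5: tazidbelpe
surface: tazidbelpe


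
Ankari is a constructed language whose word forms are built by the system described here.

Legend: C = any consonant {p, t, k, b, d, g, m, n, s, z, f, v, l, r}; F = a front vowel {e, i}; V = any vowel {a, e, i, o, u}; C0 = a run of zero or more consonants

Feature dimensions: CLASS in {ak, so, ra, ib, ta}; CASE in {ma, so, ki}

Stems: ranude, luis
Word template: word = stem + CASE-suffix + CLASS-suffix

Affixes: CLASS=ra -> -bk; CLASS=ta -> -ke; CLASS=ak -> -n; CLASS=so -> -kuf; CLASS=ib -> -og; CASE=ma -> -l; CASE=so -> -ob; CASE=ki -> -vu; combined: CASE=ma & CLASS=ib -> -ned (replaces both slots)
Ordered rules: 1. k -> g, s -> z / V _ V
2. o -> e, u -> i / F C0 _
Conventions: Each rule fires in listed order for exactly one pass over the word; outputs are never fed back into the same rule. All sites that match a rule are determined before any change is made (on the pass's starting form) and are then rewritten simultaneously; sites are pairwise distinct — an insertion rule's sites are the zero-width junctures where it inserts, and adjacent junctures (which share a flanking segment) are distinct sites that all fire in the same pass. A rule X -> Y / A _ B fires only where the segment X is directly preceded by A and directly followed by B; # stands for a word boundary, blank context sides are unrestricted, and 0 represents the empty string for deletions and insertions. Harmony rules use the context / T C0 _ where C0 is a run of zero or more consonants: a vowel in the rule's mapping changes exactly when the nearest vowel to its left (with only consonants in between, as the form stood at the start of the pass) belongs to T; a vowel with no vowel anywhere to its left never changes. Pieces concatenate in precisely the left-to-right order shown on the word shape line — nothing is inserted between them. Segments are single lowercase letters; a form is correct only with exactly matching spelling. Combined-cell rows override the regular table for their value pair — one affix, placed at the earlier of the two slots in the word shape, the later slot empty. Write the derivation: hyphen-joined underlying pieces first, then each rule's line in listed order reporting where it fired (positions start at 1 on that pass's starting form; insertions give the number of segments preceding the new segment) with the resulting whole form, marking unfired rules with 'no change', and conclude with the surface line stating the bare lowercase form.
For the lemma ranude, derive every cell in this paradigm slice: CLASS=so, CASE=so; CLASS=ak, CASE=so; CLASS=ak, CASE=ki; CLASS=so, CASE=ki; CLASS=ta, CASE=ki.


cell CLASS=so, CASE=so:
underlying: ranude-ob-kuf
1. k -> g, s -> z / V _ V: no change
2. o -> e, u -> i / F C0 _: fires at position(s) 7: ranudeebkuf
surface: ranudeebkuf

cell CLASS=ak, CASE=so:
underlying: ranude-ob-n
1. k -> g, s -> z / V _ V: no change
2. o -> e, u -> i / F C0 _: fires at position(s) 7: ranudeebn
surface: ranudeebn

cell CLASS=ak, CASE=ki:
underlying: ranude-vu-n
1. k -> g, s -> z / V _ V: no change
2. o -> e, u -> i / F C0 _: fires at position(s) 8: ranudevin
surface: ranudevin

cell CLASS=so, CASE=ki:
underlying: ranude-vu-kuf
1. k -> g, s -> z / V _ V: fires at position(s) 9: ranudevuguf
2. o -> e, u -> i / F C0 _: fires at position(s) 8: ranudeviguf
surface: ranudeviguf

cell CLASS=ta, CASE=ki:
underlying: ranude-vu-ke
1. k -> g, s -> z / V _ V: fires at position(s) 9: ranudevuge
2. o -> e, u -> i / F C0 _: fires at position(s) 8: ranudevige
surface: ranudevige


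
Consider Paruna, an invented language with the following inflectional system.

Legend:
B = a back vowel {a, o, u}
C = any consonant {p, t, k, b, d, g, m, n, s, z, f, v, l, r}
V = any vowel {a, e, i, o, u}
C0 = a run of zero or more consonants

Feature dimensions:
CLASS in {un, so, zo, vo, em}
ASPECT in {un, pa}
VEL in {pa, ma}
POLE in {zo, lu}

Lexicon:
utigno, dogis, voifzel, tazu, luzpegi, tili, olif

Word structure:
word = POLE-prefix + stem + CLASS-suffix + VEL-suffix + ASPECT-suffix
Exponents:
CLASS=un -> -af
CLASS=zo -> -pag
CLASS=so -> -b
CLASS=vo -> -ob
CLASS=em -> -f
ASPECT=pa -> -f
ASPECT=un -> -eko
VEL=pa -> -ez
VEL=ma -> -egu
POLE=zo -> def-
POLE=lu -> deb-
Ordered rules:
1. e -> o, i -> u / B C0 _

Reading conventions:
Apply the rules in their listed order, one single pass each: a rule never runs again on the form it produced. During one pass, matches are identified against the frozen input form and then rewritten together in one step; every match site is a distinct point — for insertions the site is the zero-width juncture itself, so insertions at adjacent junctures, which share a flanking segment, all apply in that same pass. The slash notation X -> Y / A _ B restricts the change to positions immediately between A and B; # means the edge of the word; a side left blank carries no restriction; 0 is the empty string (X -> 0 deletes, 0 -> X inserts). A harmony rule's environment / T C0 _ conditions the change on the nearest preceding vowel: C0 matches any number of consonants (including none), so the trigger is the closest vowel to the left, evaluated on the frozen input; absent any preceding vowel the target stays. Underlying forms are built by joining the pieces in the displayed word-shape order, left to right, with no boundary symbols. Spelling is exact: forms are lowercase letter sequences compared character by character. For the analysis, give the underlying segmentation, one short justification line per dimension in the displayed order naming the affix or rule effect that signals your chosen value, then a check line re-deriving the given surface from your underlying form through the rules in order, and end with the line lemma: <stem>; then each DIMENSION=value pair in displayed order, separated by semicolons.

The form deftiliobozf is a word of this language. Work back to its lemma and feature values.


underlying: def-tili-ob-ez-f
CLASS=vo - signalled by the affix -ob
ASPECT=pa - signalled by the affix -f
VEL=pa - signalled by the affix -ez
POLE=zo - signalled by the affix def-
check: deftiliobezf -> deftiliobozf
lemma: tili; CLASS=vo; ASPECT=pa; VEL=pa; POLE=zo


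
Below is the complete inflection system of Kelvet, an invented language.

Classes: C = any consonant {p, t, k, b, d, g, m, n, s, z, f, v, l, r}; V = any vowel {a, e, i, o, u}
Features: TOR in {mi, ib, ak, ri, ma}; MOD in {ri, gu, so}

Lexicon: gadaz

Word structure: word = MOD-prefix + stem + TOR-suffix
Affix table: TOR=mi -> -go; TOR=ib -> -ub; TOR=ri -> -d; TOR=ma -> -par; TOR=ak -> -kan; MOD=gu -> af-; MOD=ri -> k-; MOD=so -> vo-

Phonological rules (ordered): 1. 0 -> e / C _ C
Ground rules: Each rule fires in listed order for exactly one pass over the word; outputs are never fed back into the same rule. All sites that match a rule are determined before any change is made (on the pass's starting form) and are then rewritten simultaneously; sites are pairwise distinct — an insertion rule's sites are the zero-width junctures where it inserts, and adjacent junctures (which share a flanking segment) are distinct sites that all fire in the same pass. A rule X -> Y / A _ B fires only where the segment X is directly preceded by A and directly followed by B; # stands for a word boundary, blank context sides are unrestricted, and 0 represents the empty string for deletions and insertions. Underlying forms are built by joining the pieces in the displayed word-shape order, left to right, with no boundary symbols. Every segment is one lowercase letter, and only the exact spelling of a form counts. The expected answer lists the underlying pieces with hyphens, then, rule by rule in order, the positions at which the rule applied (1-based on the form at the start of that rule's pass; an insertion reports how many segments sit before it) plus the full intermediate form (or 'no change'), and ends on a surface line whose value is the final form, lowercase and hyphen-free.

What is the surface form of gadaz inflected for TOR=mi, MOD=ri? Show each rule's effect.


underlying: k-gadaz-go
1. 0 -> e / C _ C: inserts after position(s) 1, 6: kegadazego
surface: kegadazego


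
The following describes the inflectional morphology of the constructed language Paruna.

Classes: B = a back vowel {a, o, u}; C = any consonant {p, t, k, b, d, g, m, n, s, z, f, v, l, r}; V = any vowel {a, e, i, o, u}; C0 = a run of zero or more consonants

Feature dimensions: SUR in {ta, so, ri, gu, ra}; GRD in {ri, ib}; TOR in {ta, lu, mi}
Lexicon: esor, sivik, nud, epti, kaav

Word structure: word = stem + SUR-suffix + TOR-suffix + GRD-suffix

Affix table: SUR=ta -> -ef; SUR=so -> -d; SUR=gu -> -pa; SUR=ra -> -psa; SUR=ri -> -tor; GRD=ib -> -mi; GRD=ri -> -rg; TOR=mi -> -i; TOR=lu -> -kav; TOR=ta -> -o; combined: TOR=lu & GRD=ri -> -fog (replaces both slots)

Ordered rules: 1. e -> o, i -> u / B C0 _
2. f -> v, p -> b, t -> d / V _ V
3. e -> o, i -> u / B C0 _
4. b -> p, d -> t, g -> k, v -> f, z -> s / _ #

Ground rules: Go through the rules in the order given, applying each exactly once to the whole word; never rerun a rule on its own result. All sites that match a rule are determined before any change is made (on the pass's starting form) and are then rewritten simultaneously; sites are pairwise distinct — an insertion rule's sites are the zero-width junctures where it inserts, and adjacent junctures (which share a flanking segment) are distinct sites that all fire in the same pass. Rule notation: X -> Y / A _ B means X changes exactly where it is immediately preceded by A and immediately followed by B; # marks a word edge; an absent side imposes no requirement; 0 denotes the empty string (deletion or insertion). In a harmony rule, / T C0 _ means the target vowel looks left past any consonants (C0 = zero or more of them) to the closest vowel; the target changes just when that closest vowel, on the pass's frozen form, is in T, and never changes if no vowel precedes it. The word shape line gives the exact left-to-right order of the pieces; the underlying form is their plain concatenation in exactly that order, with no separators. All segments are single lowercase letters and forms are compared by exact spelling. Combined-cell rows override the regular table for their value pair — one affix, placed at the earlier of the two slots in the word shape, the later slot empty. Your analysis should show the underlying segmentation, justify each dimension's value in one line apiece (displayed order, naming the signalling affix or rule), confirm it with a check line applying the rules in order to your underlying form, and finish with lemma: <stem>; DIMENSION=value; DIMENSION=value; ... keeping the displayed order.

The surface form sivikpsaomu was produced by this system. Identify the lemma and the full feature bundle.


underlying: sivik-psa-o-mi
SUR=ra - signalled by the affix -psa
GRD=ib - signalled by the affix -mi
TOR=ta - signalled by the affix -o
check: sivikpsaomi -> sivikpsaomu -> sivikpsaomu -> sivikpsaomu -> sivikpsaomu
lemma: sivik; SUR=ra; GRD=ib; TOR=ta


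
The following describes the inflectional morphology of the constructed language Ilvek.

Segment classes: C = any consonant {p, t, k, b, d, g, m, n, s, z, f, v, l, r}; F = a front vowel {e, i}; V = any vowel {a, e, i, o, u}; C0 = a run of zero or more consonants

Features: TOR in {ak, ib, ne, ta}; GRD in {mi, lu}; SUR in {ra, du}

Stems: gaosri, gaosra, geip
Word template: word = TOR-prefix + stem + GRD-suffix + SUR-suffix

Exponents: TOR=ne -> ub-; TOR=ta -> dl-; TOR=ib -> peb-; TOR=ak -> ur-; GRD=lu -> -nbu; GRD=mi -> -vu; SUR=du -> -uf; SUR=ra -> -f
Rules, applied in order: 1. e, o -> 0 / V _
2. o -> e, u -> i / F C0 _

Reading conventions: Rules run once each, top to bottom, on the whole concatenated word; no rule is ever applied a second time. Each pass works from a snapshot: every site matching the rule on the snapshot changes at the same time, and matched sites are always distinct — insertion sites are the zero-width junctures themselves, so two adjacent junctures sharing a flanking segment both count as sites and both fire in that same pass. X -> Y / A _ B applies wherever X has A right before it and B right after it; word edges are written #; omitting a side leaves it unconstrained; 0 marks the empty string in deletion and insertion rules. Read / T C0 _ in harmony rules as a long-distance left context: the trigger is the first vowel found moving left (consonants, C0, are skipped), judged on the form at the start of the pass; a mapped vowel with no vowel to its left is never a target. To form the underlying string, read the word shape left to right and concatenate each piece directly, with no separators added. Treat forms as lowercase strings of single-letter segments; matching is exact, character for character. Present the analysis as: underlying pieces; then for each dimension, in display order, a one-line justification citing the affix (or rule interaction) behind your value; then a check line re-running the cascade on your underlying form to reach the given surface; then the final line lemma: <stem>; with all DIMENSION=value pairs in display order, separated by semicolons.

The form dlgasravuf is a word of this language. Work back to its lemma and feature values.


underlying: dl-gaosra-vu-f
TOR=ta - signalled by the affix dl-
GRD=mi - signalled by the affix -vu
SUR=ra - signalled by the affix -f
check: dlgaosravuf -> dlgasravuf -> dlgasravuf
lemma: gaosra; TOR=ta; GRD=mi; SUR=ra


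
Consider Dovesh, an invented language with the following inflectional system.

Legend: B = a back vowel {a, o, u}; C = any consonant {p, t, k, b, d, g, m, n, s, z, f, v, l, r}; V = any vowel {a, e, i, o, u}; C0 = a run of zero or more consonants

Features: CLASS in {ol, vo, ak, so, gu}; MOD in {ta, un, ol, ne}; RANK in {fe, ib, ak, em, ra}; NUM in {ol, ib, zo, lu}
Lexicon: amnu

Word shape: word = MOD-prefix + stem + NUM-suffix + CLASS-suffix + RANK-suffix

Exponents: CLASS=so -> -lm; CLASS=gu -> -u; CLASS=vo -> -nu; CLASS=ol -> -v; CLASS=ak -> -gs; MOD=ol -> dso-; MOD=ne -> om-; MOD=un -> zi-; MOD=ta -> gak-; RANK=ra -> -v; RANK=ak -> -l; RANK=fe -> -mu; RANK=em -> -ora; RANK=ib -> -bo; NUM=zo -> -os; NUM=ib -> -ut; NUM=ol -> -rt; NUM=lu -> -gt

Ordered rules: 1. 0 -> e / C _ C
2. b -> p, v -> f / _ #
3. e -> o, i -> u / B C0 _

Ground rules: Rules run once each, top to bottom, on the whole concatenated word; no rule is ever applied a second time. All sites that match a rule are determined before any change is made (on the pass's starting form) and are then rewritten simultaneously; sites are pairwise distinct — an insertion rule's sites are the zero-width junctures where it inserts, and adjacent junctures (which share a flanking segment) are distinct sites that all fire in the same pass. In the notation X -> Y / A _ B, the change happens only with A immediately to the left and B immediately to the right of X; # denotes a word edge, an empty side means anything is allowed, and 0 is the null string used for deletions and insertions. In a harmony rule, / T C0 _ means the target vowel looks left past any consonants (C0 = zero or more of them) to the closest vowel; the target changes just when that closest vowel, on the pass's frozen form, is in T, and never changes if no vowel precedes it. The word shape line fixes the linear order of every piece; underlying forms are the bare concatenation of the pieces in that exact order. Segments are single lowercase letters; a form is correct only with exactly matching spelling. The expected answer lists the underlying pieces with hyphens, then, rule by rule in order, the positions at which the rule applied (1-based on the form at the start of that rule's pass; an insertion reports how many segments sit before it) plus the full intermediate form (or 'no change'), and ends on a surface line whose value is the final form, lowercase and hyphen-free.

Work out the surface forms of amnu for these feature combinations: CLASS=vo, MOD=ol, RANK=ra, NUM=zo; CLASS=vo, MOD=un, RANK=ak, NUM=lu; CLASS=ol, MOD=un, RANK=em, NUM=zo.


cell CLASS=vo, MOD=ol, RANK=ra, NUM=zo:
underlying: dso-amnu-os-nu-v
1. 0 -> e / C _ C: inserts after position(s) 1, 5, 9: desoamenuosenuv
2. b -> p, v -> f / _ #: fires at position(s) 15: desoamenuosenuf
3. e -> o, i -> u / B C0 _: fires at position(s) 7, 12: desoamonuosonuf
surface: desoamonuosonuf

cell CLASS=vo, MOD=un, RANK=ak, NUM=lu:
underlying: zi-amnu-gt-nu-l
1. 0 -> e / C _ C: inserts after position(s) 4, 7, 8: ziamenugetenul
2. b -> p, v -> f / _ #: no change
3. e -> o, i -> u / B C0 _: fires at position(s) 5, 9: ziamonugotenul
surface: ziamonugotenul

cell CLASS=ol, MOD=un, RANK=em, NUM=zo:
underlying: zi-amnu-os-v-ora
1. 0 -> e / C _ C: inserts after position(s) 4, 8: ziamenuosevora
2. b -> p, v -> f / _ #: no change
3. e -> o, i -> u / B C0 _: fires at position(s) 5, 10: ziamonuosovora
surface: ziamonuosovora


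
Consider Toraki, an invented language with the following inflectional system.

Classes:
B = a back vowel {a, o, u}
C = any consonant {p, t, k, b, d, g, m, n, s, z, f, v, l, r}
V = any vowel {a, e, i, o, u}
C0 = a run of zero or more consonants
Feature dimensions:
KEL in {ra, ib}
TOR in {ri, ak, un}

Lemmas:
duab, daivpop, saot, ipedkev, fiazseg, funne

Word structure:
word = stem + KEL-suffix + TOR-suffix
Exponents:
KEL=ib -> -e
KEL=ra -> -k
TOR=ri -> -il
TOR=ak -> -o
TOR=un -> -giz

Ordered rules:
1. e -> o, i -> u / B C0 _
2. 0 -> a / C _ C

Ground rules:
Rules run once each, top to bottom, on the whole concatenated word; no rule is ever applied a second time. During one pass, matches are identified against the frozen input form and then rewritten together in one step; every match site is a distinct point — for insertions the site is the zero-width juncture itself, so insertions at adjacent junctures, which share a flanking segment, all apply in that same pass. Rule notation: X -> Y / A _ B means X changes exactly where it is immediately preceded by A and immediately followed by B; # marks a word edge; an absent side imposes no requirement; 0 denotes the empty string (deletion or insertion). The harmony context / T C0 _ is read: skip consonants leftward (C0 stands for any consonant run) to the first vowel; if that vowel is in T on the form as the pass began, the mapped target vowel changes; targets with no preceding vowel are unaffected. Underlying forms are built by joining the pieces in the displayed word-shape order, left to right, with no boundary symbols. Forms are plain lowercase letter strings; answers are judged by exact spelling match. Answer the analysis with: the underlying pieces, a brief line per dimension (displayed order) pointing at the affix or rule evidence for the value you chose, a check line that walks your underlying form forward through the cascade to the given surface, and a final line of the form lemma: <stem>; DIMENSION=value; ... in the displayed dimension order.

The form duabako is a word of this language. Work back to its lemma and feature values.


underlying: duab-k-o
KEL=ra - signalled by the affix -k
TOR=ak - signalled by the affix -o
check: duabko -> duabko -> duabako
lemma: duab; KEL=ra; TOR=ak


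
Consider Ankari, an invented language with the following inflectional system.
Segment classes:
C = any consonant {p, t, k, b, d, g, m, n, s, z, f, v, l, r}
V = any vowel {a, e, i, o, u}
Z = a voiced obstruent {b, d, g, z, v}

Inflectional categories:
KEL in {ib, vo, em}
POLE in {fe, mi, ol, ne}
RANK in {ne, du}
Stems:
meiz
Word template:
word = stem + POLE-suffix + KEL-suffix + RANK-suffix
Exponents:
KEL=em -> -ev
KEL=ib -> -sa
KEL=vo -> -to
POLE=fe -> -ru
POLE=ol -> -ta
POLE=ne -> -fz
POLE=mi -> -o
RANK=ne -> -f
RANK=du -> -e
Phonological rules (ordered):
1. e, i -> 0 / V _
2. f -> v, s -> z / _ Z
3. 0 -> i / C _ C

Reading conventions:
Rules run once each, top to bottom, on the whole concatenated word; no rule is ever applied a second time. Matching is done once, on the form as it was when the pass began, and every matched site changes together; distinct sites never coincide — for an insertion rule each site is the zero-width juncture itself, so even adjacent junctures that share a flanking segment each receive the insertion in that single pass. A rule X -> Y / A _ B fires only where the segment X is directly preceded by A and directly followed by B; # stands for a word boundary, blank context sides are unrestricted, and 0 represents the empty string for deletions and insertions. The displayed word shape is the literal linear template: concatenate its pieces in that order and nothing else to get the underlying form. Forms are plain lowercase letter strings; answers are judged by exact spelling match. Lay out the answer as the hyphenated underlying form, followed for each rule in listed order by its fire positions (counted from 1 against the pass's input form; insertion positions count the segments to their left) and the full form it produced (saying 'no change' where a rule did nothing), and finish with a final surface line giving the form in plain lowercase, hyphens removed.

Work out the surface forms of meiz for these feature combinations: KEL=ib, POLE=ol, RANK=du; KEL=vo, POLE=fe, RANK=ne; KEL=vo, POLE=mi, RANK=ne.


cell KEL=ib, POLE=ol, RANK=du:
underlying: meiz-ta-sa-e
1. e, i -> 0 / V _: fires at position(s) 3, 9: meztasa
2. f -> v, s -> z / _ Z: no change
3. 0 -> i / C _ C: inserts after position(s) 3: mezitasa
surface: mezitasa

cell KEL=vo, POLE=fe, RANK=ne:
underlying: meiz-ru-to-f
1. e, i -> 0 / V _: fires at position(s) 3: mezrutof
2. f -> v, s -> z / _ Z: no change
3. 0 -> i / C _ C: inserts after position(s) 3: mezirutof
surface: mezirutof

cell KEL=vo, POLE=mi, RANK=ne:
underlying: meiz-o-to-f
1. e, i -> 0 / V _: fires at position(s) 3: mezotof
2. f -> v, s -> z / _ Z: no change
3. 0 -> i / C _ C: no change
surface: mezotof


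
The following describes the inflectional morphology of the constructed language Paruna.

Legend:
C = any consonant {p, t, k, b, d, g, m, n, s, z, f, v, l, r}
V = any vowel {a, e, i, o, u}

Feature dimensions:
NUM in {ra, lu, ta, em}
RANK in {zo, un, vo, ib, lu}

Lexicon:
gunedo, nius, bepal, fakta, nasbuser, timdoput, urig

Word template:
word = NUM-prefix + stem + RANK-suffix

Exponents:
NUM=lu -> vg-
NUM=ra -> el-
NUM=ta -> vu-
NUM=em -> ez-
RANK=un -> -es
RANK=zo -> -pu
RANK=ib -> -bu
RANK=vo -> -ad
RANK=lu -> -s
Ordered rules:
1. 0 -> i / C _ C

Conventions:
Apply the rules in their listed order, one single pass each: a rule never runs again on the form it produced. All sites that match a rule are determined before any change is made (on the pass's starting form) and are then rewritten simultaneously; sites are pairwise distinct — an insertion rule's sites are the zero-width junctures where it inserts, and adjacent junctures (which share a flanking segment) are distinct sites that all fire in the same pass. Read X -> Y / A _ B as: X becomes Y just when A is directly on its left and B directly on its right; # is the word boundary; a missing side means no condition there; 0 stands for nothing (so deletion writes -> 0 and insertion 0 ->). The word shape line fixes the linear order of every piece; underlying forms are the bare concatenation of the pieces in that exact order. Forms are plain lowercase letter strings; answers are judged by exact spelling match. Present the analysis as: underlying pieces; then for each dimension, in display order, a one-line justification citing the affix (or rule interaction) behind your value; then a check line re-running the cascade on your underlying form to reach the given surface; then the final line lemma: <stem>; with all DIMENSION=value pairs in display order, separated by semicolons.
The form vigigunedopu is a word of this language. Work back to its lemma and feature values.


underlying: vg-gunedo-pu
NUM=lu - signalled by the affix vg-
RANK=zo - signalled by the affix -pu
check: vggunedopu -> vigigunedopu
lemma: gunedo; NUM=lu; RANK=zo


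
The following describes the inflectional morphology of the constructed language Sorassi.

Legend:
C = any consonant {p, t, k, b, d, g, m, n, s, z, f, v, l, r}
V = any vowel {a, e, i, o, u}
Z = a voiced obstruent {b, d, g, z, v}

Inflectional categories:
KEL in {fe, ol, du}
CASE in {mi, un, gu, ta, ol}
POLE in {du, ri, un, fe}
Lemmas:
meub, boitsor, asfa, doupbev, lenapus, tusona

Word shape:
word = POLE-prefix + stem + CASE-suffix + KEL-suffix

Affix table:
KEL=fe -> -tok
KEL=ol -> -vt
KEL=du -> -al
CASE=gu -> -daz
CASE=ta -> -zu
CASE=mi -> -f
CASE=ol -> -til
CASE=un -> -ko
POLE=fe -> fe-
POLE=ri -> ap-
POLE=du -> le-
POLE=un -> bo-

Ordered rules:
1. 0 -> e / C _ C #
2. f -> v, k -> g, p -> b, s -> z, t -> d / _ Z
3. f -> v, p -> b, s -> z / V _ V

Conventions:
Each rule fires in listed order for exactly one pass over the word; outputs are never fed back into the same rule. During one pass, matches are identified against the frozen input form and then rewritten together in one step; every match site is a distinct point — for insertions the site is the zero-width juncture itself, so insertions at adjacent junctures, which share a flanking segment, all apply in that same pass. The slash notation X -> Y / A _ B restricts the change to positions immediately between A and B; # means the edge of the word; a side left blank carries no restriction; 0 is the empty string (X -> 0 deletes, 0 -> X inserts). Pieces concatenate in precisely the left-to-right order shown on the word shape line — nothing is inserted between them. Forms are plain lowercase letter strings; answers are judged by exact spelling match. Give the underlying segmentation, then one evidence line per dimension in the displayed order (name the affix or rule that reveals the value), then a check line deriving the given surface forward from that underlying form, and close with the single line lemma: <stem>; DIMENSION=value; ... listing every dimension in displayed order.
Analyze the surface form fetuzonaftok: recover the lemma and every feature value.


underlying: fe-tusona-f-tok
KEL=fe - signalled by the affix -tok
CASE=mi - signalled by the affix -f
POLE=fe - signalled by the affix fe-
check: fetusonaftok -> fetusonaftok -> fetusonaftok -> fetuzonaftok
lemma: tusona; KEL=fe; CASE=mi; POLE=fe


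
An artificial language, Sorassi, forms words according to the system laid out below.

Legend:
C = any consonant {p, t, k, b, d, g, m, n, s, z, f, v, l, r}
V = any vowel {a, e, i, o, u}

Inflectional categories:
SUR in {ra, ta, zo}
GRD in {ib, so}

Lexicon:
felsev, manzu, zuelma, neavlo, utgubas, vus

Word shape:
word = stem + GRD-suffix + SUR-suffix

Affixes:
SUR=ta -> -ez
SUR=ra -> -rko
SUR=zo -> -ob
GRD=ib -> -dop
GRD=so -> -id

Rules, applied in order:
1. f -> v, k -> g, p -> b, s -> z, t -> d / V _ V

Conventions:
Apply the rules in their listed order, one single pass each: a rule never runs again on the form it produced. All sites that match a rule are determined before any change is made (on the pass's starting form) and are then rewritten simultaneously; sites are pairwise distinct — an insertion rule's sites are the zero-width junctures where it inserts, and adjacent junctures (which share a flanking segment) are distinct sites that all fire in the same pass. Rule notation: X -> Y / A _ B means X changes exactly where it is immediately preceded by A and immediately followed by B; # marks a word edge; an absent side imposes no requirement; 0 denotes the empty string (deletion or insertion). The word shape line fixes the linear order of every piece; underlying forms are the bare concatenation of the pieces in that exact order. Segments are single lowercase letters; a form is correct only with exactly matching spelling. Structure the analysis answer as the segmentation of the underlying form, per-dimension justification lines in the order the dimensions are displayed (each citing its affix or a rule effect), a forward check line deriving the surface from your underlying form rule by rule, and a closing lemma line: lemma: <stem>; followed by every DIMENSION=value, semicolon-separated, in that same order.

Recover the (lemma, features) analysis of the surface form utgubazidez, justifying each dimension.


underlying: utgubas-id-ez
SUR=ta - signalled by the affix -ez
GRD=so - signalled by the affix -id
check: utgubasidez -> utgubazidez
lemma: utgubas; SUR=ta; GRD=so


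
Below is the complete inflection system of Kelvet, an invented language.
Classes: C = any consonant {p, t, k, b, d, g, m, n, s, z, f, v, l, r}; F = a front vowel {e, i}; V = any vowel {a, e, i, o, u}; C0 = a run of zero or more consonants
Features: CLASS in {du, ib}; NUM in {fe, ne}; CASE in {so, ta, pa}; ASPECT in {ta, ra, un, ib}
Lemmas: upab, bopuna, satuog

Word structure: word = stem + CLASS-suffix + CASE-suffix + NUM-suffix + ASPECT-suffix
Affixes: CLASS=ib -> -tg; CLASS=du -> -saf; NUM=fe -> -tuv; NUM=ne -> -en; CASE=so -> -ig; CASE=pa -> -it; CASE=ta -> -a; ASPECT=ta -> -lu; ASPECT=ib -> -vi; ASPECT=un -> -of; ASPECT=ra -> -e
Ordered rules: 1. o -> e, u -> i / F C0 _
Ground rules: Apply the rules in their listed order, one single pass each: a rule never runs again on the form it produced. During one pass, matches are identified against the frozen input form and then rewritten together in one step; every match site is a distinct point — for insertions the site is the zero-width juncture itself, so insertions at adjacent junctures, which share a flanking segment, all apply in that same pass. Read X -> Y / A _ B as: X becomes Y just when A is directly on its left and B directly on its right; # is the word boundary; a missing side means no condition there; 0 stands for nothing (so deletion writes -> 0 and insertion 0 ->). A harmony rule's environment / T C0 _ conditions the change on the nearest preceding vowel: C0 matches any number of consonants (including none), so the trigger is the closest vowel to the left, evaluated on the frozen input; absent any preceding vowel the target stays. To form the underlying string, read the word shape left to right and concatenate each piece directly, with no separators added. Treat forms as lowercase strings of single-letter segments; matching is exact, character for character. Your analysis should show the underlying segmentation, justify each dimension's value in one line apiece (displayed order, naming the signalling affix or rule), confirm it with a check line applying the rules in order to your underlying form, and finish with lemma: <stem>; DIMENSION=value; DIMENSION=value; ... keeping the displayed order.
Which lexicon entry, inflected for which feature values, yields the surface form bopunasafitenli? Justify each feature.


underlying: bopuna-saf-it-en-lu
CLASS=du - signalled by the affix -saf
NUM=ne - signalled by the affix -en
CASE=pa - signalled by the affix -it
ASPECT=ta - signalled by the affix -lu
check: bopunasafitenlu -> bopunasafitenli
lemma: bopuna; CLASS=du; NUM=ne; CASE=pa; ASPECT=ta


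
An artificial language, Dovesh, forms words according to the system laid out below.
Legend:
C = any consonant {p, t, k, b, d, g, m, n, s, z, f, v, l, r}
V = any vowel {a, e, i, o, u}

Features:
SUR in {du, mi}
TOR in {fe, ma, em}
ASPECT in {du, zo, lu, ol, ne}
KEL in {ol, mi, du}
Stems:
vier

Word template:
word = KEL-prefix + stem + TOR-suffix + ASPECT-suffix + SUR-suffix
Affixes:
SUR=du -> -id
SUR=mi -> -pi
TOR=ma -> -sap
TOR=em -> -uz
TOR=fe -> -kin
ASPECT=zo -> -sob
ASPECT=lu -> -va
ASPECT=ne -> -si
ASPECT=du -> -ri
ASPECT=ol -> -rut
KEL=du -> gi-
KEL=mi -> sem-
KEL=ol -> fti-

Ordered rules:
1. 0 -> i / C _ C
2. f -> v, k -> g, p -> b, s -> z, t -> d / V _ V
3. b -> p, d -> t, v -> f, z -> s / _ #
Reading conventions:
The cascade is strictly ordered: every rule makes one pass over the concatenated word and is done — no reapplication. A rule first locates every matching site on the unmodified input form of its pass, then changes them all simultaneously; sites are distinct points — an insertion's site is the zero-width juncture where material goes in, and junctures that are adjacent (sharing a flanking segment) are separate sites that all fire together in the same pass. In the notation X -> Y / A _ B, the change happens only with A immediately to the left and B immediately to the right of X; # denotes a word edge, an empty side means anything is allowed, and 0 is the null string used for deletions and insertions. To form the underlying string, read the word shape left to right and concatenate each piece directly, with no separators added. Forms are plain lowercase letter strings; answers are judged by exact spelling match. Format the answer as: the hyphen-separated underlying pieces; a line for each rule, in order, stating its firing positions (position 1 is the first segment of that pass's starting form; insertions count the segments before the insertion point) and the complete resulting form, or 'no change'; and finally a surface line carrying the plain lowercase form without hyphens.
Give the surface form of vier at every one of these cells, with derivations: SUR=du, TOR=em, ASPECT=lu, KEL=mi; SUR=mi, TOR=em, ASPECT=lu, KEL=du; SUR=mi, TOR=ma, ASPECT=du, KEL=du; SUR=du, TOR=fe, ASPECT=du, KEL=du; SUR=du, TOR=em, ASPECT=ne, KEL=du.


cell SUR=du, TOR=em, ASPECT=lu, KEL=mi:
underlying: sem-vier-uz-va-id
1. 0 -> i / C _ C: inserts after position(s) 3, 9: semivieruzivaid
2. f -> v, k -> g, p -> b, s -> z, t -> d / V _ V: no change
3. b -> p, d -> t, v -> f, z -> s / _ #: fires at position(s) 15: semivieruzivait
surface: semivieruzivait

cell SUR=mi, TOR=em, ASPECT=lu, KEL=du:
underlying: gi-vier-uz-va-pi
1. 0 -> i / C _ C: inserts after position(s) 8: givieruzivapi
2. f -> v, k -> g, p -> b, s -> z, t -> d / V _ V: fires at position(s) 12: givieruzivabi
3. b -> p, d -> t, v -> f, z -> s / _ #: no change
surface: givieruzivabi

cell SUR=mi, TOR=ma, ASPECT=du, KEL=du:
underlying: gi-vier-sap-ri-pi
1. 0 -> i / C _ C: inserts after position(s) 6, 9: givierisapiripi
2. f -> v, k -> g, p -> b, s -> z, t -> d / V _ V: fires at position(s) 8, 10, 14: givierizabiribi
3. b -> p, d -> t, v -> f, z -> s / _ #: no change
surface: givierizabiribi

cell SUR=du, TOR=fe, ASPECT=du, KEL=du:
underlying: gi-vier-kin-ri-id
1. 0 -> i / C _ C: inserts after position(s) 6, 9: givierikiniriid
2. f -> v, k -> g, p -> b, s -> z, t -> d / V _ V: fires at position(s) 8: givieriginiriid
3. b -> p, d -> t, v -> f, z -> s / _ #: fires at position(s) 15: givieriginiriit
surface: givieriginiriit

cell SUR=du, TOR=em, ASPECT=ne, KEL=du:
underlying: gi-vier-uz-si-id
1. 0 -> i / C _ C: inserts after position(s) 8: givieruzisiid
2. f -> v, k -> g, p -> b, s -> z, t -> d / V _ V: fires at position(s) 10: givieruziziid
3. b -> p, d -> t, v -> f, z -> s / _ #: fires at position(s) 13: givieruziziit
surface: givieruziziit
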